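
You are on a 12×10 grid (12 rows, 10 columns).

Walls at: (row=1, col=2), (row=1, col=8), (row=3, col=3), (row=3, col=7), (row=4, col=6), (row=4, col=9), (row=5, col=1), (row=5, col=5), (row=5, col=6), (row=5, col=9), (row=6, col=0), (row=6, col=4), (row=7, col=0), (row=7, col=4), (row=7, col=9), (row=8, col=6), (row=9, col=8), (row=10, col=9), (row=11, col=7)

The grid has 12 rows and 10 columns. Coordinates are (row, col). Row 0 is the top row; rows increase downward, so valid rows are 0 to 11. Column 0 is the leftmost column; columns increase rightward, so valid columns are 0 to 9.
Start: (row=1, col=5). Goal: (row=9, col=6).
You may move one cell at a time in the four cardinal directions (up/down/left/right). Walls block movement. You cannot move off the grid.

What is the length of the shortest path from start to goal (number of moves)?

Answer: Shortest path length: 13

Derivation:
BFS from (row=1, col=5) until reaching (row=9, col=6):
  Distance 0: (row=1, col=5)
  Distance 1: (row=0, col=5), (row=1, col=4), (row=1, col=6), (row=2, col=5)
  Distance 2: (row=0, col=4), (row=0, col=6), (row=1, col=3), (row=1, col=7), (row=2, col=4), (row=2, col=6), (row=3, col=5)
  Distance 3: (row=0, col=3), (row=0, col=7), (row=2, col=3), (row=2, col=7), (row=3, col=4), (row=3, col=6), (row=4, col=5)
  Distance 4: (row=0, col=2), (row=0, col=8), (row=2, col=2), (row=2, col=8), (row=4, col=4)
  Distance 5: (row=0, col=1), (row=0, col=9), (row=2, col=1), (row=2, col=9), (row=3, col=2), (row=3, col=8), (row=4, col=3), (row=5, col=4)
  Distance 6: (row=0, col=0), (row=1, col=1), (row=1, col=9), (row=2, col=0), (row=3, col=1), (row=3, col=9), (row=4, col=2), (row=4, col=8), (row=5, col=3)
  Distance 7: (row=1, col=0), (row=3, col=0), (row=4, col=1), (row=4, col=7), (row=5, col=2), (row=5, col=8), (row=6, col=3)
  Distance 8: (row=4, col=0), (row=5, col=7), (row=6, col=2), (row=6, col=8), (row=7, col=3)
  Distance 9: (row=5, col=0), (row=6, col=1), (row=6, col=7), (row=6, col=9), (row=7, col=2), (row=7, col=8), (row=8, col=3)
  Distance 10: (row=6, col=6), (row=7, col=1), (row=7, col=7), (row=8, col=2), (row=8, col=4), (row=8, col=8), (row=9, col=3)
  Distance 11: (row=6, col=5), (row=7, col=6), (row=8, col=1), (row=8, col=5), (row=8, col=7), (row=8, col=9), (row=9, col=2), (row=9, col=4), (row=10, col=3)
  Distance 12: (row=7, col=5), (row=8, col=0), (row=9, col=1), (row=9, col=5), (row=9, col=7), (row=9, col=9), (row=10, col=2), (row=10, col=4), (row=11, col=3)
  Distance 13: (row=9, col=0), (row=9, col=6), (row=10, col=1), (row=10, col=5), (row=10, col=7), (row=11, col=2), (row=11, col=4)  <- goal reached here
One shortest path (13 moves): (row=1, col=5) -> (row=1, col=6) -> (row=1, col=7) -> (row=2, col=7) -> (row=2, col=8) -> (row=3, col=8) -> (row=4, col=8) -> (row=4, col=7) -> (row=5, col=7) -> (row=6, col=7) -> (row=7, col=7) -> (row=8, col=7) -> (row=9, col=7) -> (row=9, col=6)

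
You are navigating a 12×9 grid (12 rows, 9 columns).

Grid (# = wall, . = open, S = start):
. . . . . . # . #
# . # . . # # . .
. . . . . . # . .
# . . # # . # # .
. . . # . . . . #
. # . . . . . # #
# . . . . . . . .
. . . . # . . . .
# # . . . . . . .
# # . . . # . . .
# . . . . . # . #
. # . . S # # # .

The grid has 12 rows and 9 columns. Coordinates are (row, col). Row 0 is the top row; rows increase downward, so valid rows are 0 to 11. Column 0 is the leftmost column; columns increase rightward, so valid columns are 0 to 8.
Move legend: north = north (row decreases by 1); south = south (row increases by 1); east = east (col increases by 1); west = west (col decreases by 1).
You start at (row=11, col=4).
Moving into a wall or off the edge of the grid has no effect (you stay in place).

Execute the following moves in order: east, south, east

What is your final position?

Start: (row=11, col=4)
  east (east): blocked, stay at (row=11, col=4)
  south (south): blocked, stay at (row=11, col=4)
  east (east): blocked, stay at (row=11, col=4)
Final: (row=11, col=4)

Answer: Final position: (row=11, col=4)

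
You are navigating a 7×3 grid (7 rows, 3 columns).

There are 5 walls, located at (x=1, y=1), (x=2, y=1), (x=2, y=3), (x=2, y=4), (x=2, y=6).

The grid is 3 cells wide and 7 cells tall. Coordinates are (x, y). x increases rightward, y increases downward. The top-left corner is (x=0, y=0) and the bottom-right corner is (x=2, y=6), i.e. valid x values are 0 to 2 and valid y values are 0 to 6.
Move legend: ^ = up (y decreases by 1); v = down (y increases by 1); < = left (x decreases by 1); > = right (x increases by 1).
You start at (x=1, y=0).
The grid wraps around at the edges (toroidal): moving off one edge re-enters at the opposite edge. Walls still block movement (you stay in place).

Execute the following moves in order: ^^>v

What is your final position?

Answer: Final position: (x=2, y=5)

Derivation:
Start: (x=1, y=0)
  ^ (up): (x=1, y=0) -> (x=1, y=6)
  ^ (up): (x=1, y=6) -> (x=1, y=5)
  > (right): (x=1, y=5) -> (x=2, y=5)
  v (down): blocked, stay at (x=2, y=5)
Final: (x=2, y=5)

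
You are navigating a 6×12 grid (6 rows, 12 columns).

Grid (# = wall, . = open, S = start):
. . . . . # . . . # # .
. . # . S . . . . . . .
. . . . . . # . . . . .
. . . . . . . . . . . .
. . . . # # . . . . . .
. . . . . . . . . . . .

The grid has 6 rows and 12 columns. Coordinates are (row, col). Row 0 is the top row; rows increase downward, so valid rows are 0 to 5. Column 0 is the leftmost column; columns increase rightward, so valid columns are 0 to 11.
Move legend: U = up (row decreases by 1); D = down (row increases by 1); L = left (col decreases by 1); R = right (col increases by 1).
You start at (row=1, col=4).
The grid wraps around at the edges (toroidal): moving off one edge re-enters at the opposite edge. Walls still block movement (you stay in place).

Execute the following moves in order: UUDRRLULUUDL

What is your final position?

Answer: Final position: (row=4, col=1)

Derivation:
Start: (row=1, col=4)
  U (up): (row=1, col=4) -> (row=0, col=4)
  U (up): (row=0, col=4) -> (row=5, col=4)
  D (down): (row=5, col=4) -> (row=0, col=4)
  R (right): blocked, stay at (row=0, col=4)
  R (right): blocked, stay at (row=0, col=4)
  L (left): (row=0, col=4) -> (row=0, col=3)
  U (up): (row=0, col=3) -> (row=5, col=3)
  L (left): (row=5, col=3) -> (row=5, col=2)
  U (up): (row=5, col=2) -> (row=4, col=2)
  U (up): (row=4, col=2) -> (row=3, col=2)
  D (down): (row=3, col=2) -> (row=4, col=2)
  L (left): (row=4, col=2) -> (row=4, col=1)
Final: (row=4, col=1)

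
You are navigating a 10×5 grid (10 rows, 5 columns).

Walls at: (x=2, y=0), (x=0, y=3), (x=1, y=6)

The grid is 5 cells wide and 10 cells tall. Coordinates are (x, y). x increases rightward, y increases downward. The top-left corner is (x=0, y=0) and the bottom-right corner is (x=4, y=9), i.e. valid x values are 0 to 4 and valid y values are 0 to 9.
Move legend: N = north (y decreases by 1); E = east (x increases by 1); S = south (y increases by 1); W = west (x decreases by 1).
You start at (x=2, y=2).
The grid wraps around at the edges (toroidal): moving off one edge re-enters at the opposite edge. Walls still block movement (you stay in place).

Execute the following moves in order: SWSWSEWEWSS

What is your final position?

Answer: Final position: (x=0, y=7)

Derivation:
Start: (x=2, y=2)
  S (south): (x=2, y=2) -> (x=2, y=3)
  W (west): (x=2, y=3) -> (x=1, y=3)
  S (south): (x=1, y=3) -> (x=1, y=4)
  W (west): (x=1, y=4) -> (x=0, y=4)
  S (south): (x=0, y=4) -> (x=0, y=5)
  E (east): (x=0, y=5) -> (x=1, y=5)
  W (west): (x=1, y=5) -> (x=0, y=5)
  E (east): (x=0, y=5) -> (x=1, y=5)
  W (west): (x=1, y=5) -> (x=0, y=5)
  S (south): (x=0, y=5) -> (x=0, y=6)
  S (south): (x=0, y=6) -> (x=0, y=7)
Final: (x=0, y=7)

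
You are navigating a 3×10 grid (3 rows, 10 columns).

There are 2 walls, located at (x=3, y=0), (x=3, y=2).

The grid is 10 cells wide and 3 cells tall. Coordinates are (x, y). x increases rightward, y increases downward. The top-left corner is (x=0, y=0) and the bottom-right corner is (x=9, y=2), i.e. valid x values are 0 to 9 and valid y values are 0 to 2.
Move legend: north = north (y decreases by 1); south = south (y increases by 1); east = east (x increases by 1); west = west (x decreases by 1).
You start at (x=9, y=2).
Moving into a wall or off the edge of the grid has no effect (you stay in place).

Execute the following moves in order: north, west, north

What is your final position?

Answer: Final position: (x=8, y=0)

Derivation:
Start: (x=9, y=2)
  north (north): (x=9, y=2) -> (x=9, y=1)
  west (west): (x=9, y=1) -> (x=8, y=1)
  north (north): (x=8, y=1) -> (x=8, y=0)
Final: (x=8, y=0)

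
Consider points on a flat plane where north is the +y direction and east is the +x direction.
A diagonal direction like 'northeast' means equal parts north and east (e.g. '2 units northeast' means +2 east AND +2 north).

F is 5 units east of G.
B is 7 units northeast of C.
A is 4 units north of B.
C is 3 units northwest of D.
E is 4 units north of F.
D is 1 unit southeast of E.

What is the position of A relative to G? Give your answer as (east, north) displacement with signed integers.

Answer: A is at (east=10, north=17) relative to G.

Derivation:
Place G at the origin (east=0, north=0).
  F is 5 units east of G: delta (east=+5, north=+0); F at (east=5, north=0).
  E is 4 units north of F: delta (east=+0, north=+4); E at (east=5, north=4).
  D is 1 unit southeast of E: delta (east=+1, north=-1); D at (east=6, north=3).
  C is 3 units northwest of D: delta (east=-3, north=+3); C at (east=3, north=6).
  B is 7 units northeast of C: delta (east=+7, north=+7); B at (east=10, north=13).
  A is 4 units north of B: delta (east=+0, north=+4); A at (east=10, north=17).
Therefore A relative to G: (east=10, north=17).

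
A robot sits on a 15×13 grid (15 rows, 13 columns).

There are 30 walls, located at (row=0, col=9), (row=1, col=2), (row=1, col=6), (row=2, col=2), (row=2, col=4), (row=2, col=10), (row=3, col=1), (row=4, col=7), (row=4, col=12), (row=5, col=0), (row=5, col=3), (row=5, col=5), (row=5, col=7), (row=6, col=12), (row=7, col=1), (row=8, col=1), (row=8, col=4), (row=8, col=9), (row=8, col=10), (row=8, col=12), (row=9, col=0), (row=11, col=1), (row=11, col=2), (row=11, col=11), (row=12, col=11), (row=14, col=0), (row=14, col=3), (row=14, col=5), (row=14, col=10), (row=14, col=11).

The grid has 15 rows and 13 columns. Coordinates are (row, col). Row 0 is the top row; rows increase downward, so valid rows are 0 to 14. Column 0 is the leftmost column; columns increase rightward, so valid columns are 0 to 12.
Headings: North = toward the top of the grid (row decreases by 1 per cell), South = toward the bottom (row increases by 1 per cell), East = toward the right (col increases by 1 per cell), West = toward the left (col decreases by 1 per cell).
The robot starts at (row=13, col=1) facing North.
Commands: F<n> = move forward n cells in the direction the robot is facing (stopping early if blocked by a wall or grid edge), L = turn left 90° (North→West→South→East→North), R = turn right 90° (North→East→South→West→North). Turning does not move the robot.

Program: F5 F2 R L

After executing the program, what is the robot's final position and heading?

Start: (row=13, col=1), facing North
  F5: move forward 1/5 (blocked), now at (row=12, col=1)
  F2: move forward 0/2 (blocked), now at (row=12, col=1)
  R: turn right, now facing East
  L: turn left, now facing North
Final: (row=12, col=1), facing North

Answer: Final position: (row=12, col=1), facing North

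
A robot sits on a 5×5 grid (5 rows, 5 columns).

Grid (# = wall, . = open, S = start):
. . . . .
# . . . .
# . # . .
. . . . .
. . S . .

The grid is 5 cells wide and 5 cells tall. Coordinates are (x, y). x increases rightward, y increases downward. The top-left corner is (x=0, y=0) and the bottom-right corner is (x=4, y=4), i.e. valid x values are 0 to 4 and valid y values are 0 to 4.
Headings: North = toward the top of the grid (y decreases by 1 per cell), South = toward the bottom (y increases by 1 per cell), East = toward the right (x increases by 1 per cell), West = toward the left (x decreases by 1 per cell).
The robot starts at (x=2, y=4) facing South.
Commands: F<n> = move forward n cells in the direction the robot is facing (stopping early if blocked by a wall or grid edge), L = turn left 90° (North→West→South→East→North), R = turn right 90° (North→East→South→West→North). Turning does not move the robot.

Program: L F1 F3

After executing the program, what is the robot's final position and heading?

Answer: Final position: (x=4, y=4), facing East

Derivation:
Start: (x=2, y=4), facing South
  L: turn left, now facing East
  F1: move forward 1, now at (x=3, y=4)
  F3: move forward 1/3 (blocked), now at (x=4, y=4)
Final: (x=4, y=4), facing East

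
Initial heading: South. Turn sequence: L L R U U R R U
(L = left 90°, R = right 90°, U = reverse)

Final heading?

Answer: Final heading: East

Derivation:
Start: South
  L (left (90° counter-clockwise)) -> East
  L (left (90° counter-clockwise)) -> North
  R (right (90° clockwise)) -> East
  U (U-turn (180°)) -> West
  U (U-turn (180°)) -> East
  R (right (90° clockwise)) -> South
  R (right (90° clockwise)) -> West
  U (U-turn (180°)) -> East
Final: East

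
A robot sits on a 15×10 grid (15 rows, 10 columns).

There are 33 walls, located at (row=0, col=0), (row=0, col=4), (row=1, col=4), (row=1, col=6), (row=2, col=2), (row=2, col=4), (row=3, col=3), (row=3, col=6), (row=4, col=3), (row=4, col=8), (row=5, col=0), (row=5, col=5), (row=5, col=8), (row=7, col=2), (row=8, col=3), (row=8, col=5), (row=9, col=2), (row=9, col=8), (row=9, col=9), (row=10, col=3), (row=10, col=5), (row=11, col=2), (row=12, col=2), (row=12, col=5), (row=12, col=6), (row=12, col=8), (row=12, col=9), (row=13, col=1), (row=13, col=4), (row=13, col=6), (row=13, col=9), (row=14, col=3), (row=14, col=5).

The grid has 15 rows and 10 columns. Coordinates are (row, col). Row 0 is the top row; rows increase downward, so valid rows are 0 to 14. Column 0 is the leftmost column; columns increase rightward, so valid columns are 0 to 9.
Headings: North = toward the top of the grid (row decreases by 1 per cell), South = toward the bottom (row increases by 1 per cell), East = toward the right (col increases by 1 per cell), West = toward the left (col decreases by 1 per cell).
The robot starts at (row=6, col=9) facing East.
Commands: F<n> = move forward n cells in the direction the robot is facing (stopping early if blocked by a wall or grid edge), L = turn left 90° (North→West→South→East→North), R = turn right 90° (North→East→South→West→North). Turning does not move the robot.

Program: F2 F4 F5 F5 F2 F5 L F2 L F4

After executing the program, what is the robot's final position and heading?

Answer: Final position: (row=4, col=9), facing West

Derivation:
Start: (row=6, col=9), facing East
  F2: move forward 0/2 (blocked), now at (row=6, col=9)
  F4: move forward 0/4 (blocked), now at (row=6, col=9)
  F5: move forward 0/5 (blocked), now at (row=6, col=9)
  F5: move forward 0/5 (blocked), now at (row=6, col=9)
  F2: move forward 0/2 (blocked), now at (row=6, col=9)
  F5: move forward 0/5 (blocked), now at (row=6, col=9)
  L: turn left, now facing North
  F2: move forward 2, now at (row=4, col=9)
  L: turn left, now facing West
  F4: move forward 0/4 (blocked), now at (row=4, col=9)
Final: (row=4, col=9), facing West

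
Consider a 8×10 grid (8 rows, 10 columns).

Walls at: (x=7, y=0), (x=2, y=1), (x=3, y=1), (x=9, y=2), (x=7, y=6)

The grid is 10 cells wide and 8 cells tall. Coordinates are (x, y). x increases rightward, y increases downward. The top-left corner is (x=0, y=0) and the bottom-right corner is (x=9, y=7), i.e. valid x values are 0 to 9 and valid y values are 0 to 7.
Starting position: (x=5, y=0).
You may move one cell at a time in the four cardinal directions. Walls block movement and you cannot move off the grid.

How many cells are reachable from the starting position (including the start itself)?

Answer: Reachable cells: 75

Derivation:
BFS flood-fill from (x=5, y=0):
  Distance 0: (x=5, y=0)
  Distance 1: (x=4, y=0), (x=6, y=0), (x=5, y=1)
  Distance 2: (x=3, y=0), (x=4, y=1), (x=6, y=1), (x=5, y=2)
  Distance 3: (x=2, y=0), (x=7, y=1), (x=4, y=2), (x=6, y=2), (x=5, y=3)
  Distance 4: (x=1, y=0), (x=8, y=1), (x=3, y=2), (x=7, y=2), (x=4, y=3), (x=6, y=3), (x=5, y=4)
  Distance 5: (x=0, y=0), (x=8, y=0), (x=1, y=1), (x=9, y=1), (x=2, y=2), (x=8, y=2), (x=3, y=3), (x=7, y=3), (x=4, y=4), (x=6, y=4), (x=5, y=5)
  Distance 6: (x=9, y=0), (x=0, y=1), (x=1, y=2), (x=2, y=3), (x=8, y=3), (x=3, y=4), (x=7, y=4), (x=4, y=5), (x=6, y=5), (x=5, y=6)
  Distance 7: (x=0, y=2), (x=1, y=3), (x=9, y=3), (x=2, y=4), (x=8, y=4), (x=3, y=5), (x=7, y=5), (x=4, y=6), (x=6, y=6), (x=5, y=7)
  Distance 8: (x=0, y=3), (x=1, y=4), (x=9, y=4), (x=2, y=5), (x=8, y=5), (x=3, y=6), (x=4, y=7), (x=6, y=7)
  Distance 9: (x=0, y=4), (x=1, y=5), (x=9, y=5), (x=2, y=6), (x=8, y=6), (x=3, y=7), (x=7, y=7)
  Distance 10: (x=0, y=5), (x=1, y=6), (x=9, y=6), (x=2, y=7), (x=8, y=7)
  Distance 11: (x=0, y=6), (x=1, y=7), (x=9, y=7)
  Distance 12: (x=0, y=7)
Total reachable: 75 (grid has 75 open cells total)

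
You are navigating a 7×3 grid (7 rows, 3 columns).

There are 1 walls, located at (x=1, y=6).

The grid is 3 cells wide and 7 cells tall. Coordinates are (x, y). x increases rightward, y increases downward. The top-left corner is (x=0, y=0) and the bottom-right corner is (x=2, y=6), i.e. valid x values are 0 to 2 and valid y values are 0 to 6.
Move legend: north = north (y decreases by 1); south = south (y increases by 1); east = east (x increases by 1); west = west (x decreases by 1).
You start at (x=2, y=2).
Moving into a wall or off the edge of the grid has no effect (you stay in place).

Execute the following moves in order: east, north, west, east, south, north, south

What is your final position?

Start: (x=2, y=2)
  east (east): blocked, stay at (x=2, y=2)
  north (north): (x=2, y=2) -> (x=2, y=1)
  west (west): (x=2, y=1) -> (x=1, y=1)
  east (east): (x=1, y=1) -> (x=2, y=1)
  south (south): (x=2, y=1) -> (x=2, y=2)
  north (north): (x=2, y=2) -> (x=2, y=1)
  south (south): (x=2, y=1) -> (x=2, y=2)
Final: (x=2, y=2)

Answer: Final position: (x=2, y=2)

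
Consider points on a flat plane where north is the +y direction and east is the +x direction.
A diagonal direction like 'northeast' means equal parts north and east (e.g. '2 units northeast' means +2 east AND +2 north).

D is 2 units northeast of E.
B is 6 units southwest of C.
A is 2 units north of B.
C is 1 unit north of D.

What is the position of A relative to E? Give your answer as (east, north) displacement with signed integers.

Place E at the origin (east=0, north=0).
  D is 2 units northeast of E: delta (east=+2, north=+2); D at (east=2, north=2).
  C is 1 unit north of D: delta (east=+0, north=+1); C at (east=2, north=3).
  B is 6 units southwest of C: delta (east=-6, north=-6); B at (east=-4, north=-3).
  A is 2 units north of B: delta (east=+0, north=+2); A at (east=-4, north=-1).
Therefore A relative to E: (east=-4, north=-1).

Answer: A is at (east=-4, north=-1) relative to E.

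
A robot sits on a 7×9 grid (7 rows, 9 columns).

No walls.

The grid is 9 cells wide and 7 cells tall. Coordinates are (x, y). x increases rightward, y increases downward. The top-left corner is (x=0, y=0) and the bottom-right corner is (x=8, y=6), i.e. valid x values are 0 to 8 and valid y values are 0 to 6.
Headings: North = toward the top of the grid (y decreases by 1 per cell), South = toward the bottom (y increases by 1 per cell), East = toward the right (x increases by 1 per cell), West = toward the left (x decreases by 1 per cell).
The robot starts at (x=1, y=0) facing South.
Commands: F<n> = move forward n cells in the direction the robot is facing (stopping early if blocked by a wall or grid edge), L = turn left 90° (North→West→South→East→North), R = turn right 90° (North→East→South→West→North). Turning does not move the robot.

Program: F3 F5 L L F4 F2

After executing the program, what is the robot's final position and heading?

Answer: Final position: (x=1, y=0), facing North

Derivation:
Start: (x=1, y=0), facing South
  F3: move forward 3, now at (x=1, y=3)
  F5: move forward 3/5 (blocked), now at (x=1, y=6)
  L: turn left, now facing East
  L: turn left, now facing North
  F4: move forward 4, now at (x=1, y=2)
  F2: move forward 2, now at (x=1, y=0)
Final: (x=1, y=0), facing North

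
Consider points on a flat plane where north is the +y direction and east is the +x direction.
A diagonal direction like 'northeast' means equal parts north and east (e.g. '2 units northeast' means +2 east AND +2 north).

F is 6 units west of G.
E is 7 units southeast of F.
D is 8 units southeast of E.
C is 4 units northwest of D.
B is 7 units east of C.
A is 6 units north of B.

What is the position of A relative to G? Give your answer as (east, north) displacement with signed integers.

Answer: A is at (east=12, north=-5) relative to G.

Derivation:
Place G at the origin (east=0, north=0).
  F is 6 units west of G: delta (east=-6, north=+0); F at (east=-6, north=0).
  E is 7 units southeast of F: delta (east=+7, north=-7); E at (east=1, north=-7).
  D is 8 units southeast of E: delta (east=+8, north=-8); D at (east=9, north=-15).
  C is 4 units northwest of D: delta (east=-4, north=+4); C at (east=5, north=-11).
  B is 7 units east of C: delta (east=+7, north=+0); B at (east=12, north=-11).
  A is 6 units north of B: delta (east=+0, north=+6); A at (east=12, north=-5).
Therefore A relative to G: (east=12, north=-5).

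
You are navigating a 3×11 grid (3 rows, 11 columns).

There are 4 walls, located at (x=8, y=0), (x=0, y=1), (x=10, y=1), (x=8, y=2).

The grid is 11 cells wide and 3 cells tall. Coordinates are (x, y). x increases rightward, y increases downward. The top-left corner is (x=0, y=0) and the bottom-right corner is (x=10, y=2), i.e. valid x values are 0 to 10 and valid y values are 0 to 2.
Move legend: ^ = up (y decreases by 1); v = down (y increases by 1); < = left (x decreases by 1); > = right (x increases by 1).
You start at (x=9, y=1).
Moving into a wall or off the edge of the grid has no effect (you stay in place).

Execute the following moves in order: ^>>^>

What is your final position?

Answer: Final position: (x=10, y=0)

Derivation:
Start: (x=9, y=1)
  ^ (up): (x=9, y=1) -> (x=9, y=0)
  > (right): (x=9, y=0) -> (x=10, y=0)
  > (right): blocked, stay at (x=10, y=0)
  ^ (up): blocked, stay at (x=10, y=0)
  > (right): blocked, stay at (x=10, y=0)
Final: (x=10, y=0)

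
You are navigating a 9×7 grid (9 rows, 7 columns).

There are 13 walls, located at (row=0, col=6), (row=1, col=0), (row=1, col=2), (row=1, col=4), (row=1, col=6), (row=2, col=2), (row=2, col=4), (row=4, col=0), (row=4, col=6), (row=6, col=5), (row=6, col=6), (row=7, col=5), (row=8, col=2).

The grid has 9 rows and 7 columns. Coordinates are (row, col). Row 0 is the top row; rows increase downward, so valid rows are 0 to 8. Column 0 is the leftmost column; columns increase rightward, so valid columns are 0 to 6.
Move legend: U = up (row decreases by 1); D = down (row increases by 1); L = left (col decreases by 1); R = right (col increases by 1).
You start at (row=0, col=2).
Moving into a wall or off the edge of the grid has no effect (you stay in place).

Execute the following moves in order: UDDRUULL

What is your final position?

Start: (row=0, col=2)
  U (up): blocked, stay at (row=0, col=2)
  D (down): blocked, stay at (row=0, col=2)
  D (down): blocked, stay at (row=0, col=2)
  R (right): (row=0, col=2) -> (row=0, col=3)
  U (up): blocked, stay at (row=0, col=3)
  U (up): blocked, stay at (row=0, col=3)
  L (left): (row=0, col=3) -> (row=0, col=2)
  L (left): (row=0, col=2) -> (row=0, col=1)
Final: (row=0, col=1)

Answer: Final position: (row=0, col=1)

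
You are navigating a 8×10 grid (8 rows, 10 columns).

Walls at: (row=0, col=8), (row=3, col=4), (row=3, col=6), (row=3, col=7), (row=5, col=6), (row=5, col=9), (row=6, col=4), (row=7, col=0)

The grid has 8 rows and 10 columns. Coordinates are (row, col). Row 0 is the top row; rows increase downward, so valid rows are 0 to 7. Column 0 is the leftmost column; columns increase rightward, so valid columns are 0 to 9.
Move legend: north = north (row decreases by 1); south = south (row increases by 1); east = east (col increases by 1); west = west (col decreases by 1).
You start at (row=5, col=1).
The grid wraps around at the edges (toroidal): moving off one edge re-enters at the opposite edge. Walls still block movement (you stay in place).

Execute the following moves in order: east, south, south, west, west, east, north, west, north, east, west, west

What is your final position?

Start: (row=5, col=1)
  east (east): (row=5, col=1) -> (row=5, col=2)
  south (south): (row=5, col=2) -> (row=6, col=2)
  south (south): (row=6, col=2) -> (row=7, col=2)
  west (west): (row=7, col=2) -> (row=7, col=1)
  west (west): blocked, stay at (row=7, col=1)
  east (east): (row=7, col=1) -> (row=7, col=2)
  north (north): (row=7, col=2) -> (row=6, col=2)
  west (west): (row=6, col=2) -> (row=6, col=1)
  north (north): (row=6, col=1) -> (row=5, col=1)
  east (east): (row=5, col=1) -> (row=5, col=2)
  west (west): (row=5, col=2) -> (row=5, col=1)
  west (west): (row=5, col=1) -> (row=5, col=0)
Final: (row=5, col=0)

Answer: Final position: (row=5, col=0)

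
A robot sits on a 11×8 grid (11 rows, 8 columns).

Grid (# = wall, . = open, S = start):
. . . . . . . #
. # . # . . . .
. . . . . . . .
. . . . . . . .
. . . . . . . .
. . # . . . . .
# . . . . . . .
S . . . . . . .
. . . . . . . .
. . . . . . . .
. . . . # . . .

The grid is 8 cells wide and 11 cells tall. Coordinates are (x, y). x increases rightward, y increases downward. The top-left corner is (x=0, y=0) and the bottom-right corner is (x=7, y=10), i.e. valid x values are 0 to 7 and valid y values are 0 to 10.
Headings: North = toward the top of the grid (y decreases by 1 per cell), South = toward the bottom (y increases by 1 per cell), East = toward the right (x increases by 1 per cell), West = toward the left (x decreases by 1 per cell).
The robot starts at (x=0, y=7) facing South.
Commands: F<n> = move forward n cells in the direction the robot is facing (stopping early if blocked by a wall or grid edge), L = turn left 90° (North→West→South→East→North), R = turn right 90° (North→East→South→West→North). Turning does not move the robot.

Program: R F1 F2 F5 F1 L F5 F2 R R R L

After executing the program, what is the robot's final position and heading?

Answer: Final position: (x=0, y=10), facing North

Derivation:
Start: (x=0, y=7), facing South
  R: turn right, now facing West
  F1: move forward 0/1 (blocked), now at (x=0, y=7)
  F2: move forward 0/2 (blocked), now at (x=0, y=7)
  F5: move forward 0/5 (blocked), now at (x=0, y=7)
  F1: move forward 0/1 (blocked), now at (x=0, y=7)
  L: turn left, now facing South
  F5: move forward 3/5 (blocked), now at (x=0, y=10)
  F2: move forward 0/2 (blocked), now at (x=0, y=10)
  R: turn right, now facing West
  R: turn right, now facing North
  R: turn right, now facing East
  L: turn left, now facing North
Final: (x=0, y=10), facing North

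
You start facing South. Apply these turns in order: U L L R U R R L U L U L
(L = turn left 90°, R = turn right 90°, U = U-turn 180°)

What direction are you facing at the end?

Start: South
  U (U-turn (180°)) -> North
  L (left (90° counter-clockwise)) -> West
  L (left (90° counter-clockwise)) -> South
  R (right (90° clockwise)) -> West
  U (U-turn (180°)) -> East
  R (right (90° clockwise)) -> South
  R (right (90° clockwise)) -> West
  L (left (90° counter-clockwise)) -> South
  U (U-turn (180°)) -> North
  L (left (90° counter-clockwise)) -> West
  U (U-turn (180°)) -> East
  L (left (90° counter-clockwise)) -> North
Final: North

Answer: Final heading: North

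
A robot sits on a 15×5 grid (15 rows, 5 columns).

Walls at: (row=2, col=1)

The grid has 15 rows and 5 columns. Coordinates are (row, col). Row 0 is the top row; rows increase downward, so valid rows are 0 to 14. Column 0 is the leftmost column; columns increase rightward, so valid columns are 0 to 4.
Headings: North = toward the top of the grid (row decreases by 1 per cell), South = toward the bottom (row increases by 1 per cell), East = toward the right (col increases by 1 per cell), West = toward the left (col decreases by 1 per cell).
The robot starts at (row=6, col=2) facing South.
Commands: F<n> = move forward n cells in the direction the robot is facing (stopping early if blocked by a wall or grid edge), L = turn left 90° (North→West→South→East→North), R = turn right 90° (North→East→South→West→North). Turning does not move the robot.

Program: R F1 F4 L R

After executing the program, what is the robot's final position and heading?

Answer: Final position: (row=6, col=0), facing West

Derivation:
Start: (row=6, col=2), facing South
  R: turn right, now facing West
  F1: move forward 1, now at (row=6, col=1)
  F4: move forward 1/4 (blocked), now at (row=6, col=0)
  L: turn left, now facing South
  R: turn right, now facing West
Final: (row=6, col=0), facing West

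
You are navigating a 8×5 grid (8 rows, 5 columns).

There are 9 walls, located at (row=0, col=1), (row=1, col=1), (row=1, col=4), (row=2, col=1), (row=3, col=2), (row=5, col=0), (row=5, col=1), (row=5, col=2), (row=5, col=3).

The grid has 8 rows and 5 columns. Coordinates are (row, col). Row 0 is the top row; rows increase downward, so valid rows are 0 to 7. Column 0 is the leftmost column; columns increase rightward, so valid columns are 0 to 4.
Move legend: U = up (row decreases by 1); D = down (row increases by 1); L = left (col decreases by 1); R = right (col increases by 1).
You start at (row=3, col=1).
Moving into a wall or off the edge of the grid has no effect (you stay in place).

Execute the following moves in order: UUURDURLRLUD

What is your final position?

Answer: Final position: (row=3, col=0)

Derivation:
Start: (row=3, col=1)
  [×3]U (up): blocked, stay at (row=3, col=1)
  R (right): blocked, stay at (row=3, col=1)
  D (down): (row=3, col=1) -> (row=4, col=1)
  U (up): (row=4, col=1) -> (row=3, col=1)
  R (right): blocked, stay at (row=3, col=1)
  L (left): (row=3, col=1) -> (row=3, col=0)
  R (right): (row=3, col=0) -> (row=3, col=1)
  L (left): (row=3, col=1) -> (row=3, col=0)
  U (up): (row=3, col=0) -> (row=2, col=0)
  D (down): (row=2, col=0) -> (row=3, col=0)
Final: (row=3, col=0)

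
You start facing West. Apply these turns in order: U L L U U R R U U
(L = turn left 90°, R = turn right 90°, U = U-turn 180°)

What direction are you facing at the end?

Answer: Final heading: East

Derivation:
Start: West
  U (U-turn (180°)) -> East
  L (left (90° counter-clockwise)) -> North
  L (left (90° counter-clockwise)) -> West
  U (U-turn (180°)) -> East
  U (U-turn (180°)) -> West
  R (right (90° clockwise)) -> North
  R (right (90° clockwise)) -> East
  U (U-turn (180°)) -> West
  U (U-turn (180°)) -> East
Final: East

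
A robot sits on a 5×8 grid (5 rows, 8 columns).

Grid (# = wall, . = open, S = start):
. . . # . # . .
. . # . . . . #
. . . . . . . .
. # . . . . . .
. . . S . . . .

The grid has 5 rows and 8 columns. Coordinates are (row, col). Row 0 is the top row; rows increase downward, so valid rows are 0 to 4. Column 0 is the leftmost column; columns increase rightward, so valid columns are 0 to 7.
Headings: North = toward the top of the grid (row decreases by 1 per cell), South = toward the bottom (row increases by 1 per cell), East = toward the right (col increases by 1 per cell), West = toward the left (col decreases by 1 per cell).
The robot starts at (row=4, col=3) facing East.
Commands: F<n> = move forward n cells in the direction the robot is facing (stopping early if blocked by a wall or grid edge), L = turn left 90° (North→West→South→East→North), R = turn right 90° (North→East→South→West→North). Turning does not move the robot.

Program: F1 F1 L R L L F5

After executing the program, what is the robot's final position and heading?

Answer: Final position: (row=4, col=0), facing West

Derivation:
Start: (row=4, col=3), facing East
  F1: move forward 1, now at (row=4, col=4)
  F1: move forward 1, now at (row=4, col=5)
  L: turn left, now facing North
  R: turn right, now facing East
  L: turn left, now facing North
  L: turn left, now facing West
  F5: move forward 5, now at (row=4, col=0)
Final: (row=4, col=0), facing West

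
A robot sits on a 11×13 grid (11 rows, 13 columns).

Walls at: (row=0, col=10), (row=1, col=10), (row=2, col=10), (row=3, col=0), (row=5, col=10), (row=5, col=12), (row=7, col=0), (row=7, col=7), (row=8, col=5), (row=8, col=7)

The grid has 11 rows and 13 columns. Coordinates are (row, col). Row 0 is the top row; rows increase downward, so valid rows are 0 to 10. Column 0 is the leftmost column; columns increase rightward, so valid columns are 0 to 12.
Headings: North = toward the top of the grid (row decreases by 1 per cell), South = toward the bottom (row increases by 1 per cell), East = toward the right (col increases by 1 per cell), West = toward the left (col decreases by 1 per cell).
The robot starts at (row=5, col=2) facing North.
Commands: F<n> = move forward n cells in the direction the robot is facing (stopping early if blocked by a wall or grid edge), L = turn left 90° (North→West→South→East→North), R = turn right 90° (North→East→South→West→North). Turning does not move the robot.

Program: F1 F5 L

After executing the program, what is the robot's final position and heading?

Answer: Final position: (row=0, col=2), facing West

Derivation:
Start: (row=5, col=2), facing North
  F1: move forward 1, now at (row=4, col=2)
  F5: move forward 4/5 (blocked), now at (row=0, col=2)
  L: turn left, now facing West
Final: (row=0, col=2), facing West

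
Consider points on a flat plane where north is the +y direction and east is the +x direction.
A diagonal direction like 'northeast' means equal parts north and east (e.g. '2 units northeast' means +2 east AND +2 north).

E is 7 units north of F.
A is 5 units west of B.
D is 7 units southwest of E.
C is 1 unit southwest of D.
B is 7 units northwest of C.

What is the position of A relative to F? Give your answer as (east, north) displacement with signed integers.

Place F at the origin (east=0, north=0).
  E is 7 units north of F: delta (east=+0, north=+7); E at (east=0, north=7).
  D is 7 units southwest of E: delta (east=-7, north=-7); D at (east=-7, north=0).
  C is 1 unit southwest of D: delta (east=-1, north=-1); C at (east=-8, north=-1).
  B is 7 units northwest of C: delta (east=-7, north=+7); B at (east=-15, north=6).
  A is 5 units west of B: delta (east=-5, north=+0); A at (east=-20, north=6).
Therefore A relative to F: (east=-20, north=6).

Answer: A is at (east=-20, north=6) relative to F.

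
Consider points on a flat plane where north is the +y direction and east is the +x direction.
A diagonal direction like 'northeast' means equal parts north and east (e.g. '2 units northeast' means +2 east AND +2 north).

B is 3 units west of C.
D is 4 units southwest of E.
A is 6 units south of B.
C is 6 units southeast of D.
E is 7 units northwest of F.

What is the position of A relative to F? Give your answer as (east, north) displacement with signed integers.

Answer: A is at (east=-8, north=-9) relative to F.

Derivation:
Place F at the origin (east=0, north=0).
  E is 7 units northwest of F: delta (east=-7, north=+7); E at (east=-7, north=7).
  D is 4 units southwest of E: delta (east=-4, north=-4); D at (east=-11, north=3).
  C is 6 units southeast of D: delta (east=+6, north=-6); C at (east=-5, north=-3).
  B is 3 units west of C: delta (east=-3, north=+0); B at (east=-8, north=-3).
  A is 6 units south of B: delta (east=+0, north=-6); A at (east=-8, north=-9).
Therefore A relative to F: (east=-8, north=-9).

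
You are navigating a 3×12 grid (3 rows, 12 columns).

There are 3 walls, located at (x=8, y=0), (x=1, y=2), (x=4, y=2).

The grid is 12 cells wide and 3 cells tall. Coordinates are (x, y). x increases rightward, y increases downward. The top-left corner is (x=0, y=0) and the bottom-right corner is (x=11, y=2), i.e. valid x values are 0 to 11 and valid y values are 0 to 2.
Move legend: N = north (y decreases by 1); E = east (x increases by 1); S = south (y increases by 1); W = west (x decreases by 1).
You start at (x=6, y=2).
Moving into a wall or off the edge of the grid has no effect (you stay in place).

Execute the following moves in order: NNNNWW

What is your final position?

Answer: Final position: (x=4, y=0)

Derivation:
Start: (x=6, y=2)
  N (north): (x=6, y=2) -> (x=6, y=1)
  N (north): (x=6, y=1) -> (x=6, y=0)
  N (north): blocked, stay at (x=6, y=0)
  N (north): blocked, stay at (x=6, y=0)
  W (west): (x=6, y=0) -> (x=5, y=0)
  W (west): (x=5, y=0) -> (x=4, y=0)
Final: (x=4, y=0)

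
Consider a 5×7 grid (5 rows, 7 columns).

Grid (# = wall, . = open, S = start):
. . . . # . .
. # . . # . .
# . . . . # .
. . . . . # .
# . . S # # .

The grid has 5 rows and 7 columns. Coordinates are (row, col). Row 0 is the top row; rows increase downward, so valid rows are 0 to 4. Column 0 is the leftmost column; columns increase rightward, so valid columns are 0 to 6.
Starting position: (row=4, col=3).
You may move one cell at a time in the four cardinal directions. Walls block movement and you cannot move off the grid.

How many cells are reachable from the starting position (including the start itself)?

Answer: Reachable cells: 19

Derivation:
BFS flood-fill from (row=4, col=3):
  Distance 0: (row=4, col=3)
  Distance 1: (row=3, col=3), (row=4, col=2)
  Distance 2: (row=2, col=3), (row=3, col=2), (row=3, col=4), (row=4, col=1)
  Distance 3: (row=1, col=3), (row=2, col=2), (row=2, col=4), (row=3, col=1)
  Distance 4: (row=0, col=3), (row=1, col=2), (row=2, col=1), (row=3, col=0)
  Distance 5: (row=0, col=2)
  Distance 6: (row=0, col=1)
  Distance 7: (row=0, col=0)
  Distance 8: (row=1, col=0)
Total reachable: 19 (grid has 26 open cells total)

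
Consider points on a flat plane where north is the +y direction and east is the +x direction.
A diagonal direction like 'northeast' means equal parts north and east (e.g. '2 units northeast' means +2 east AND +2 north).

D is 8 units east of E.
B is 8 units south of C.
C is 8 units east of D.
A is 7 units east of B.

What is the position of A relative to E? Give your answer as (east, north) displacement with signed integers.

Answer: A is at (east=23, north=-8) relative to E.

Derivation:
Place E at the origin (east=0, north=0).
  D is 8 units east of E: delta (east=+8, north=+0); D at (east=8, north=0).
  C is 8 units east of D: delta (east=+8, north=+0); C at (east=16, north=0).
  B is 8 units south of C: delta (east=+0, north=-8); B at (east=16, north=-8).
  A is 7 units east of B: delta (east=+7, north=+0); A at (east=23, north=-8).
Therefore A relative to E: (east=23, north=-8).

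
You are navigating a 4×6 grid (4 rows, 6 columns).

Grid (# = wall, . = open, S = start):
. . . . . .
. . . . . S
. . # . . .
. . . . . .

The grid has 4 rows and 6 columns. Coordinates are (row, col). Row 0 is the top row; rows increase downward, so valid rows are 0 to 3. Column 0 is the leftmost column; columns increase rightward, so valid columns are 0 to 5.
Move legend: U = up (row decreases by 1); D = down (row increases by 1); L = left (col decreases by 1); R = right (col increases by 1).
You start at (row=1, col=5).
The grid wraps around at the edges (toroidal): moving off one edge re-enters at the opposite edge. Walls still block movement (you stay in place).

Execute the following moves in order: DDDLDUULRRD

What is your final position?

Answer: Final position: (row=0, col=5)

Derivation:
Start: (row=1, col=5)
  D (down): (row=1, col=5) -> (row=2, col=5)
  D (down): (row=2, col=5) -> (row=3, col=5)
  D (down): (row=3, col=5) -> (row=0, col=5)
  L (left): (row=0, col=5) -> (row=0, col=4)
  D (down): (row=0, col=4) -> (row=1, col=4)
  U (up): (row=1, col=4) -> (row=0, col=4)
  U (up): (row=0, col=4) -> (row=3, col=4)
  L (left): (row=3, col=4) -> (row=3, col=3)
  R (right): (row=3, col=3) -> (row=3, col=4)
  R (right): (row=3, col=4) -> (row=3, col=5)
  D (down): (row=3, col=5) -> (row=0, col=5)
Final: (row=0, col=5)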